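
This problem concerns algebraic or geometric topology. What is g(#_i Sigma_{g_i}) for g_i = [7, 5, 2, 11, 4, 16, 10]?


Genus is additive under connected sum of orientable surfaces.
g = 7 + 5 + 2 + 11 + 4 + 16 + 10 = 55

55


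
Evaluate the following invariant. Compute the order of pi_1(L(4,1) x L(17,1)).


pi_1(X x Y) = pi_1(X) x pi_1(Y).
pi_1(L(4,1)) = Z/4, pi_1(L(17,1)) = Z/17.
|Z/4 x Z/17| = 4 * 17 = 68

68


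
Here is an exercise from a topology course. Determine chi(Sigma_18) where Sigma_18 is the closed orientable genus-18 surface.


For a closed orientable surface of genus g: chi = 2 - 2g.
Here g = 18.
chi = 2 - 2*18 = 2 - 36 = -34

-34


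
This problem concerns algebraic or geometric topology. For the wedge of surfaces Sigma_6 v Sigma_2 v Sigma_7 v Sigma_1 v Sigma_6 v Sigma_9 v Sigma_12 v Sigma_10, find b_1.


For a wedge X v Y: reduced H_k(X v Y) = H_k(X) + H_k(Y).
Each Sigma_g contributes b_1 = 2g.
b_1 = 12 + 4 + 14 + 2 + 12 + 18 + 24 + 20 = 106

106


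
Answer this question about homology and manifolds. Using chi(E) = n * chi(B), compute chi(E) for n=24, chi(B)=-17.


For a finite covering: chi(E) = (number of sheets) * chi(B).
chi(E) = 24 * (-17) = -408

-408


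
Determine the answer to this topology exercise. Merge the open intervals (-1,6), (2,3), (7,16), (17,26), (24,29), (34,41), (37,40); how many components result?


Sort and merge overlapping open intervals.
Merged: (-1,6), (7,16), (17,29), (34,41).
Number of components = 4

4


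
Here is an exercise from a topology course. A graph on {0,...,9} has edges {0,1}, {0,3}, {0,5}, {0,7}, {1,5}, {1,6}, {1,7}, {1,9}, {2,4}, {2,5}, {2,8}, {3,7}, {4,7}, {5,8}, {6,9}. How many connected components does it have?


Run DFS/union-find over 10 vertices.
V = 10, E = 15.
Number of components = 1

1


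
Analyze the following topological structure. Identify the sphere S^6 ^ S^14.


S^m ^ S^n = S^{m+n}.
k = 6 + 14 = 20

20


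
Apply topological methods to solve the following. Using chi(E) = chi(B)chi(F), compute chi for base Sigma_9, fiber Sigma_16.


For a fiber bundle F -> E -> B (with CW structure): chi(E) = chi(B) * chi(F).
chi(Sigma_9) = -16, chi(Sigma_16) = -30.
chi(E) = (-16) * (-30) = 480

480


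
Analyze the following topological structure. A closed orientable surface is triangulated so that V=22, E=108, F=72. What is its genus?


chi = V - E + F = 22 - 108 + 72 = -14
For orientable closed surface: chi = 2 - 2g, so g = (2 - chi)/2.
g = (2 - (-14)) / 2 = 16 / 2 = 8

8


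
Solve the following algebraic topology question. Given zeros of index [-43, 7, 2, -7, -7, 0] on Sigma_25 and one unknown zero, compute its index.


Poincare-Hopf: sum of indices = chi(M).
chi(Sigma_25) = 2 - 2*25 = -48.
Sum of known indices = -48.
x = chi - (sum known) = -48 - (-48) = 0

0


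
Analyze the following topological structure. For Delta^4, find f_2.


Delta^4 has 4+1 vertices. A 2-face is a choice of 2+1 vertices.
f_2 = C(4+1, 2+1) = C(5,3) = 10

10


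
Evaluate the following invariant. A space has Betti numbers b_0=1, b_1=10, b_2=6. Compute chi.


chi = sum_k (-1)^k b_k.
= (1) + (-10) + (6)
= -3

-3


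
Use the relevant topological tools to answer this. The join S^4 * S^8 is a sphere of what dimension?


Join of spheres: S^m * S^n = S^{m+n+1}.
dim = 4 + 8 + 1 = 13

13


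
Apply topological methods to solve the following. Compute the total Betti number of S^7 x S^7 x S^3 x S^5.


Total Betti number is multiplicative under products.
Each S^d (d>=1) has total Betti number 2.
There are 4 sphere factors.
Total = 2^4 = 16

16


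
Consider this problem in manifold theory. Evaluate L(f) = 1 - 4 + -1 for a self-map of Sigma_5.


L(f) = tr(f_0*) - tr(f_1*) + tr(f_2*).
= 1 - (4) + (-1)
= -4

-4


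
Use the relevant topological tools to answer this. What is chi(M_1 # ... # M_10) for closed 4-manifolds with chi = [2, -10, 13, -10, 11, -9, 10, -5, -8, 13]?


For n-manifolds: chi(A#B) = chi(A) + chi(B) - chi(S^4).
chi(S^4) = 1 + (-1)^4 = 2.
chi(#) = (sum chi_i) - (10-1)*chi(S^4) = 7 - 9*2 = -11

-11


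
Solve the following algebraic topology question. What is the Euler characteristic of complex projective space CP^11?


CP^11 has one cell in each even dimension 0, 2, ..., 2*11 (11+1 cells total).
All cells are even-dimensional, so chi = number of cells.
chi = 11 + 1 = 12

12


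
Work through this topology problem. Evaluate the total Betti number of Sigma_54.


For Sigma_54: b_0 = 1, b_1 = 2g = 108, b_2 = 1.
Total = 1 + 108 + 1 = 110

110


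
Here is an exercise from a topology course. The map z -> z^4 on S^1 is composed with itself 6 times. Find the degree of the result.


deg(f) = 4. Degree is multiplicative: deg(f^6) = (deg f)^6.
deg(f^6) = (4)^6 = 4096

4096


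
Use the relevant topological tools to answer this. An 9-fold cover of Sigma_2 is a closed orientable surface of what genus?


For an n-sheeted cover: chi(E) = n * chi(B).
chi(Sigma_2) = 2 - 2*2 = -2.
chi(E) = 9 * (-2) = -18.
genus(E) = (2 - chi(E))/2 = (2 - (-18))/2 = 20/2 = 10

10


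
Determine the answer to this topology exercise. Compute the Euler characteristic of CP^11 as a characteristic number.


For any closed oriented manifold, <e(TM),[M]> = chi(M).
chi(CP^11) = 11+1 = 12

12


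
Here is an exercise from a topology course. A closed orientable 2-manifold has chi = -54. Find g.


chi = 2 - 2g for closed orientable surfaces.
-54 = 2 - 2g
2g = 2 - (-54) = 56
g = 28

28


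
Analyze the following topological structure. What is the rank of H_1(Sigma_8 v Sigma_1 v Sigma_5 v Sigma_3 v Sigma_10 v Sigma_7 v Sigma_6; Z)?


For a wedge X v Y: reduced H_k(X v Y) = H_k(X) + H_k(Y).
Each Sigma_g contributes b_1 = 2g.
b_1 = 16 + 2 + 10 + 6 + 20 + 14 + 12 = 80

80


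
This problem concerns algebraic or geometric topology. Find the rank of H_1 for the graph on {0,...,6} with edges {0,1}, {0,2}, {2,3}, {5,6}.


b_1 = E - V + (number of components).
E = 4, V = 7, components = 3.
b_1 = 4 - 7 + 3 = 0

0


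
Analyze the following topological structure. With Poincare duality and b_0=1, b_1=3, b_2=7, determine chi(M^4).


By Poincare duality b_k = b_{4-k}, so full Betti numbers: b_0=1, b_1=3, b_2=7, b_3=3, b_4=1.
chi = sum (-1)^k b_k = 3

3


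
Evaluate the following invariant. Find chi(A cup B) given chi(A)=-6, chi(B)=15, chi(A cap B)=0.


chi(A cup B) = chi(A) + chi(B) - chi(A cap B)
= -6 + (15) - (0)
= 9

9


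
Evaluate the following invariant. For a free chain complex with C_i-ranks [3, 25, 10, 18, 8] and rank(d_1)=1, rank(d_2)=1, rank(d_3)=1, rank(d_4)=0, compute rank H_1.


rank H_k = rank(ker d_k) - rank(im d_{k+1}).
rank(ker d_1) = rank(C_1) - rank(d_1) = 25 - 1 = 24.
rank(im d_{1+1}) = 1.
rank H_1 = 24 - 1 = 23

23


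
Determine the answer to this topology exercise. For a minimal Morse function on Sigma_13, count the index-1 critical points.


A perfect Morse function has m_k = b_k.
For Sigma_13: b_0=1, b_1=2g=26, b_2=1.
Saddles m_1 = 2g = 26

26


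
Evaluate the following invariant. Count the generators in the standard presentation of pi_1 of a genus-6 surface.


Standard presentation: pi_1(Sigma_g) = <a_1,b_1,...,a_g,b_g | [a_1,b_1]...[a_g,b_g] = 1>.
Number of generators = 2g = 2*6 = 12

12


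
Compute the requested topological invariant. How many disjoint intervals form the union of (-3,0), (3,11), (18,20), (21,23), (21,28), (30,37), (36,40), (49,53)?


Sort and merge overlapping open intervals.
Merged: (-3,0), (3,11), (18,20), (21,28), (30,40), (49,53).
Number of components = 6

6


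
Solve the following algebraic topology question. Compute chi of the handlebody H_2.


A genus-g handlebody deformation retracts to a wedge of g circles.
chi(vee_g S^1) = 1 - g.
chi(H_2) = 1 - 2 = -1

-1


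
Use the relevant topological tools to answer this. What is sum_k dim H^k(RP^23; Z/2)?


H^k(RP^23; Z/2) = Z/2 for each 0 <= k <= 23.
Total dimension = 23 + 1 = 24

24


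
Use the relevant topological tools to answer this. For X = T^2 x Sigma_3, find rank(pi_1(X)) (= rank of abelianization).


pi_1(A x B) = pi_1(A) x pi_1(B); rank of abelianization = b_1.
b_1(T^2) = 2, b_1(Sigma_3) = 2*3 = 6.
b_1(product) = 2 + 6 = 8

8


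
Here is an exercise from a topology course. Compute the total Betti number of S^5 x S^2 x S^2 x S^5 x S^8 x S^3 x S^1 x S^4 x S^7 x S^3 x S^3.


Total Betti number is multiplicative under products.
Each S^d (d>=1) has total Betti number 2.
There are 11 sphere factors.
Total = 2^11 = 2048

2048


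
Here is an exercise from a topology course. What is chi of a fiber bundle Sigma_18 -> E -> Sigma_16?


For a fiber bundle F -> E -> B (with CW structure): chi(E) = chi(B) * chi(F).
chi(Sigma_16) = -30, chi(Sigma_18) = -34.
chi(E) = (-30) * (-34) = 1020

1020


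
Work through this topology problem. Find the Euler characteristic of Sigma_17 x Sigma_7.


chi(Sigma_17) = 2 - 2*17 = -32
chi(Sigma_7) = 2 - 2*7 = -12
chi(product) = (-32) * (-12) = 384

384


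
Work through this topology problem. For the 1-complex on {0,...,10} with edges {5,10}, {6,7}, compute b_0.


Run DFS/union-find over 11 vertices.
V = 11, E = 2.
Number of components = 9

9


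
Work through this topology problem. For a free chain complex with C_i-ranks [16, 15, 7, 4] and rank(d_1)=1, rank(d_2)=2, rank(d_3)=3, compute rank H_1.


rank H_k = rank(ker d_k) - rank(im d_{k+1}).
rank(ker d_1) = rank(C_1) - rank(d_1) = 15 - 1 = 14.
rank(im d_{1+1}) = 2.
rank H_1 = 14 - 2 = 12

12


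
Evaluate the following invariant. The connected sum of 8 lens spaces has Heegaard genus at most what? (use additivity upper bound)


Heegaard genus satisfies g(A#B) <= g(A) + g(B).
Each lens space has g = 1.
Upper bound: 8 * 1 = 8

8


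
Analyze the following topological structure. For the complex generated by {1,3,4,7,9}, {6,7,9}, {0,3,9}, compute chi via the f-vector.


Enumerate all faces; f-vector: f_0=7, f_1=14, f_2=12, f_3=5, f_4=1.
chi = sum (-1)^k f_k = 1

1


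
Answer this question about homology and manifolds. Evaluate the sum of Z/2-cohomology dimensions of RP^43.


H^k(RP^43; Z/2) = Z/2 for each 0 <= k <= 43.
Total dimension = 43 + 1 = 44

44


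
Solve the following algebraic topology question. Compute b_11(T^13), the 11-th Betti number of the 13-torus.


By the Kunneth formula, b_k(T^n) = C(n,k).
b_11(T^13) = C(13,11).
C(13,11) = 13!/(11!*2!) = 78

78


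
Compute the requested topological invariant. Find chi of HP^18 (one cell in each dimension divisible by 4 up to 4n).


HP^18 has one cell in each dimension 0, 4, ..., 4*18 (18+1 cells, all even-dim).
chi = 18 + 1 = 19

19


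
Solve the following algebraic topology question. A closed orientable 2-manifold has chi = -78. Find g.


chi = 2 - 2g for closed orientable surfaces.
-78 = 2 - 2g
2g = 2 - (-78) = 80
g = 40

40


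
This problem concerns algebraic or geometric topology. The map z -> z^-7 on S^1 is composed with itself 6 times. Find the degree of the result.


deg(f) = -7. Degree is multiplicative: deg(f^6) = (deg f)^6.
deg(f^6) = (-7)^6 = 117649

117649


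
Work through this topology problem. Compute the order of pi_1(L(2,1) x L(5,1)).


pi_1(X x Y) = pi_1(X) x pi_1(Y).
pi_1(L(2,1)) = Z/2, pi_1(L(5,1)) = Z/5.
|Z/2 x Z/5| = 2 * 5 = 10

10


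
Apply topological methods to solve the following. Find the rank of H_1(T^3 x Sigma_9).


pi_1(A x B) = pi_1(A) x pi_1(B); rank of abelianization = b_1.
b_1(T^3) = 3, b_1(Sigma_9) = 2*9 = 18.
b_1(product) = 3 + 18 = 21

21


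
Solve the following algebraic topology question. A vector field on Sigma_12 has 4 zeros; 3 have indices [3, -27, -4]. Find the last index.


Poincare-Hopf: sum of indices = chi(M).
chi(Sigma_12) = 2 - 2*12 = -22.
Sum of known indices = -28.
x = chi - (sum known) = -22 - (-28) = 6

6


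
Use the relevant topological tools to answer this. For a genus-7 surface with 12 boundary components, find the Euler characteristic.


For a compact orientable surface with genus g and b boundary components: chi = 2 - 2g - b.
chi = 2 - 2*7 - 12 = 2 - 14 - 12 = -24

-24


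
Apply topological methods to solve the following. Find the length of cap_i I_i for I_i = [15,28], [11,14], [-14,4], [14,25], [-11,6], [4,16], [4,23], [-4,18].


Intersection = [max(a_i), min(b_i)] = [15, 4].
Since 15 > 4, the intersection is empty.
Length = 0

0


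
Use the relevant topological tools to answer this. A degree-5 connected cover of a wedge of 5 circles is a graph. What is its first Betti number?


Nielsen-Schreier: an index-n subgroup of F_r is free of rank 1 + n(r-1).
Equivalently: chi(cover) = n*chi(base); chi(vee_r S^1) = 1 - 5 = -4.
chi(E) = 5*(-4) = -20; rank = 1 - chi(E) = 1 - (-20) = 21.
rank = 1 + 5*(5-1) = 1 + 20 = 21

21


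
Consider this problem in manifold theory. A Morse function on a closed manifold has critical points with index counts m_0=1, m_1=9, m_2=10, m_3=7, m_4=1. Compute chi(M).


Morse theory: chi(M) = sum_k (-1)^k m_k where m_k = #(index-k critical points).
= (1) + (-9) + (10) + (-7) + (1) = -4

-4


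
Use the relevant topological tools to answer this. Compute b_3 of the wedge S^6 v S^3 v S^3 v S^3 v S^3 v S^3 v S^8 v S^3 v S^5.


For a wedge of spheres, H_k (k>0) is free on one generator per sphere of dimension k.
Spheres of dimension 3: count = 6.
b_3 = 6

6


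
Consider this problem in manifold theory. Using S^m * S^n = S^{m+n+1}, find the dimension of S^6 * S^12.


Join of spheres: S^m * S^n = S^{m+n+1}.
dim = 6 + 12 + 1 = 19

19


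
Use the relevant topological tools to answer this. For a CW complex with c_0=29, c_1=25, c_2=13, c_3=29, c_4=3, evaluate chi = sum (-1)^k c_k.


chi = sum_k (-1)^k c_k.
= (-1)^0*29 + (-1)^1*25 + (-1)^2*13 + (-1)^3*29 + (-1)^4*3
= (29) + (-25) + (13) + (-29) + (3)
= -9

-9


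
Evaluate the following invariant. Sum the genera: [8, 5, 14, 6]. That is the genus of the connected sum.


Genus is additive under connected sum of orientable surfaces.
g = 8 + 5 + 14 + 6 = 33

33


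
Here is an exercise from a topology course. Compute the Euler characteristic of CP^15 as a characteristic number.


For any closed oriented manifold, <e(TM),[M]> = chi(M).
chi(CP^15) = 15+1 = 16

16


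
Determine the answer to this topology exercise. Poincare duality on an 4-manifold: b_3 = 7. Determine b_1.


Poincare duality for closed orientable n-manifolds: b_k = b_{n-k}.
Here n = 4, so b_1 = b_3 = 7

7


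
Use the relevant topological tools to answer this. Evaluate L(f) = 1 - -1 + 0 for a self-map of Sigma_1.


L(f) = tr(f_0*) - tr(f_1*) + tr(f_2*).
= 1 - (-1) + (0)
= 2

2


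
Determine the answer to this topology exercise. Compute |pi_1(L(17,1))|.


pi_1(L(p,q)) = Z/pZ for any q coprime to p.
|pi_1(L(17,1))| = 17

17


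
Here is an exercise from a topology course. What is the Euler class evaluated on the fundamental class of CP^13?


For any closed oriented manifold, <e(TM),[M]> = chi(M).
chi(CP^13) = 13+1 = 14

14


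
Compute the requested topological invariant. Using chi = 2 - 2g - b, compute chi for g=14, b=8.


For a compact orientable surface with genus g and b boundary components: chi = 2 - 2g - b.
chi = 2 - 2*14 - 8 = 2 - 28 - 8 = -34

-34


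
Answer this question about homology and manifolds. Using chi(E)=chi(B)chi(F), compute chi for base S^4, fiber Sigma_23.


chi(S^4) = 2 (n even), chi(Sigma_23) = 2 - 2*23 = -44.
chi(E) = 2 * (-44) = -88

-88


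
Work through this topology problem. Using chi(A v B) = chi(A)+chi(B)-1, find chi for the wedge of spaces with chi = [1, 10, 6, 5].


chi(A v B) = chi(A) + chi(B) - 1 (one point identified).
For 4 spaces: chi = (sum chi_i) - (4 - 1).
sum = 22; chi = 22 - 3 = 19

19


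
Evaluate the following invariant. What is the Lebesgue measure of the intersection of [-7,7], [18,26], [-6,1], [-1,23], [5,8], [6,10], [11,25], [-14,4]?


Intersection = [max(a_i), min(b_i)] = [18, 1].
Since 18 > 1, the intersection is empty.
Length = 0

0


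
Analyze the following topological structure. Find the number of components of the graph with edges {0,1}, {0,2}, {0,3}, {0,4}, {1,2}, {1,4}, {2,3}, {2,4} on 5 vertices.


Run DFS/union-find over 5 vertices.
V = 5, E = 8.
Number of components = 1

1


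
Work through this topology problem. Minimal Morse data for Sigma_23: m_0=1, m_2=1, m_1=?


A perfect Morse function has m_k = b_k.
For Sigma_23: b_0=1, b_1=2g=46, b_2=1.
Saddles m_1 = 2g = 46

46


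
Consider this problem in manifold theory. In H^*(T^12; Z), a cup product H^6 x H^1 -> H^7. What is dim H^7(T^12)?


Cup product: H^p x H^q -> H^{p+q}; here p+q = 6+1 = 7.
rank H^k(T^n) = C(n,k).
C(12,7) = 792

792


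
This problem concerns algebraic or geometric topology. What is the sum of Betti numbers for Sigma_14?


For Sigma_14: b_0 = 1, b_1 = 2g = 28, b_2 = 1.
Total = 1 + 28 + 1 = 30

30


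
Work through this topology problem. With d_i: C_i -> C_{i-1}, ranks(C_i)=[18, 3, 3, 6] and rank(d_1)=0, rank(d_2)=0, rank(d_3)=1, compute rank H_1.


rank H_k = rank(ker d_k) - rank(im d_{k+1}).
rank(ker d_1) = rank(C_1) - rank(d_1) = 3 - 0 = 3.
rank(im d_{1+1}) = 0.
rank H_1 = 3 - 0 = 3

3


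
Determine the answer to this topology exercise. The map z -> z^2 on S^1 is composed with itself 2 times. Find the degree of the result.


deg(f) = 2. Degree is multiplicative: deg(f^2) = (deg f)^2.
deg(f^2) = (2)^2 = 4

4


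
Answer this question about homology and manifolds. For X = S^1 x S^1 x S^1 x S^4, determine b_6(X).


Each S^d has Poincare polynomial 1 + t^d.
The product S^1 x S^1 x S^1 x S^4 has Poincare polynomial prod(1+t^d_i).
Expanding: b_0=1, b_1=3, b_2=3, b_3=1, b_4=1, b_5=3, b_6=3, b_7=1.
b_6 = 3

3


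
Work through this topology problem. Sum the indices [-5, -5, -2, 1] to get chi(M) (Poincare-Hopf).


Poincare-Hopf: chi(M) = sum of indices of zeros.
chi = (-5) + (-5) + (-2) + (1) = -11

-11


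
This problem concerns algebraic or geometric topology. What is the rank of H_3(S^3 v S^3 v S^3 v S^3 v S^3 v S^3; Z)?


For a wedge of spheres, H_k (k>0) is free on one generator per sphere of dimension k.
Spheres of dimension 3: count = 6.
b_3 = 6

6


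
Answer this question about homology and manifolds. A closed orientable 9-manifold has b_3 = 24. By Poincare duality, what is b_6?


Poincare duality for closed orientable n-manifolds: b_k = b_{n-k}.
Here n = 9, so b_6 = b_3 = 24

24


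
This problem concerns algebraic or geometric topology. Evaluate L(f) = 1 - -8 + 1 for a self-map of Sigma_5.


L(f) = tr(f_0*) - tr(f_1*) + tr(f_2*).
= 1 - (-8) + (1)
= 10

10


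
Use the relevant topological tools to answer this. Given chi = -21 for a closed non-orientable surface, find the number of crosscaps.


chi = 2 - k for closed non-orientable surfaces with k crosscaps.
-21 = 2 - k
k = 2 - (-21) = 23

23


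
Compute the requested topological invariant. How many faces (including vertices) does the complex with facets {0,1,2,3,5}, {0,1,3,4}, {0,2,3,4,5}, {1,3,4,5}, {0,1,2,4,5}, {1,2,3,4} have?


Each maximal simplex on m vertices has 2^m - 1 nonempty faces.
Take the union (dedupe shared faces).
Total distinct faces = 59

59


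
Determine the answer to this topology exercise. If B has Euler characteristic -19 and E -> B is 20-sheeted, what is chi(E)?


For a finite covering: chi(E) = (number of sheets) * chi(B).
chi(E) = 20 * (-19) = -380

-380


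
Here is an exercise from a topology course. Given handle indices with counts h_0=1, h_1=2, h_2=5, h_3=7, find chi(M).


Handles of index k contribute (-1)^k to chi (same as CW cells).
chi = (1) + (-2) + (5) + (-7) = -3

-3


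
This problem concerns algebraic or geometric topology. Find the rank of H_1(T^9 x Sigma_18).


pi_1(A x B) = pi_1(A) x pi_1(B); rank of abelianization = b_1.
b_1(T^9) = 9, b_1(Sigma_18) = 2*18 = 36.
b_1(product) = 9 + 36 = 45

45


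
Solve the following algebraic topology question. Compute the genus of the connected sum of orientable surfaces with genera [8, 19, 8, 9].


Genus is additive under connected sum of orientable surfaces.
g = 8 + 19 + 8 + 9 = 44

44


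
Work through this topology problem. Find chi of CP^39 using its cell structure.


CP^39 has one cell in each even dimension 0, 2, ..., 2*39 (39+1 cells total).
All cells are even-dimensional, so chi = number of cells.
chi = 39 + 1 = 40

40


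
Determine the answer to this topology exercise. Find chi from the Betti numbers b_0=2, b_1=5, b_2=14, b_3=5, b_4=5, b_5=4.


chi = sum_k (-1)^k b_k.
= (2) + (-5) + (14) + (-5) + (5) + (-4)
= 7

7


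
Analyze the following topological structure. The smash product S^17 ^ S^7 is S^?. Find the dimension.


S^m ^ S^n = S^{m+n}.
k = 17 + 7 = 24

24


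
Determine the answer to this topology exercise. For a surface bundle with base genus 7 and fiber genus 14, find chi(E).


For a fiber bundle F -> E -> B (with CW structure): chi(E) = chi(B) * chi(F).
chi(Sigma_7) = -12, chi(Sigma_14) = -26.
chi(E) = (-12) * (-26) = 312

312


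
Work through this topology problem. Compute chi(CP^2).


CP^2 has one cell in each even dimension 0, 2, ..., 2*2 (2+1 cells total).
All cells are even-dimensional, so chi = number of cells.
chi = 2 + 1 = 3

3


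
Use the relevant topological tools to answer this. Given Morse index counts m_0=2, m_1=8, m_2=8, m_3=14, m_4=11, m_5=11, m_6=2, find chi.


Morse theory: chi(M) = sum_k (-1)^k m_k where m_k = #(index-k critical points).
= (2) + (-8) + (8) + (-14) + (11) + (-11) + (2) = -10

-10


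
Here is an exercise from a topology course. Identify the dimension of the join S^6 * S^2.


Join of spheres: S^m * S^n = S^{m+n+1}.
dim = 6 + 2 + 1 = 9

9


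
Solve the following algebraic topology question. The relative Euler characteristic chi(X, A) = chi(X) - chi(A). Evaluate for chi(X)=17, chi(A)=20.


Relative Euler characteristic: chi(X, A) = chi(X) - chi(A).
= 17 - (20) = -3

-3


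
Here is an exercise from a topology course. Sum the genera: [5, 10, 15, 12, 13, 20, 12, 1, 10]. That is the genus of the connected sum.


Genus is additive under connected sum of orientable surfaces.
g = 5 + 10 + 15 + 12 + 13 + 20 + 12 + 1 + 10 = 98

98


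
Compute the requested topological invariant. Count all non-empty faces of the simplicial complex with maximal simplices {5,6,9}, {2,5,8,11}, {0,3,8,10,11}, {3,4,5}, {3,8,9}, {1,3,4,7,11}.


Each maximal simplex on m vertices has 2^m - 1 nonempty faces.
Take the union (dedupe shared faces).
Total distinct faces = 83

83


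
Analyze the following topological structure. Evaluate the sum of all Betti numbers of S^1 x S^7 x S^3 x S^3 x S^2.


Total Betti number is multiplicative under products.
Each S^d (d>=1) has total Betti number 2.
There are 5 sphere factors.
Total = 2^5 = 32

32


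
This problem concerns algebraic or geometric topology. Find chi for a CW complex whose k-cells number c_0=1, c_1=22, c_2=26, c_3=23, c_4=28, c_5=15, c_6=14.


chi = sum_k (-1)^k c_k.
= (-1)^0*1 + (-1)^1*22 + (-1)^2*26 + (-1)^3*23 + (-1)^4*28 + (-1)^5*15 + (-1)^6*14
= (1) + (-22) + (26) + (-23) + (28) + (-15) + (14)
= 9

9


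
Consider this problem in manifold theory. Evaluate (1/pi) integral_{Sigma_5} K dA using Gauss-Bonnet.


Gauss-Bonnet: integral K dA = 2*pi*chi(M).
chi(Sigma_5) = 2 - 2*5 = -8.
(integral K dA)/pi = 2*chi = 2*(-8) = -16

-16


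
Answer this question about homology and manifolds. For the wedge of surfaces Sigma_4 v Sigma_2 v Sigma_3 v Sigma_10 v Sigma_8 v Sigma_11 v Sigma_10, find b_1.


For a wedge X v Y: reduced H_k(X v Y) = H_k(X) + H_k(Y).
Each Sigma_g contributes b_1 = 2g.
b_1 = 8 + 4 + 6 + 20 + 16 + 22 + 20 = 96

96


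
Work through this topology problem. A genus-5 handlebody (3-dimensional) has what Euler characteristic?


A genus-g handlebody deformation retracts to a wedge of g circles.
chi(vee_g S^1) = 1 - g.
chi(H_5) = 1 - 5 = -4

-4


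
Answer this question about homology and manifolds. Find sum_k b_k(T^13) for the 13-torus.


b_k(T^13) = C(13,k), so the sum over k is sum_k C(13,k) = 2^13.
Total = 2^13 = 8192

8192


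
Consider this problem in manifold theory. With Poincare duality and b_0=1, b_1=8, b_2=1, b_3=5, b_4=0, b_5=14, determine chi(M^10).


By Poincare duality b_k = b_{10-k}, so full Betti numbers: b_0=1, b_1=8, b_2=1, b_3=5, b_4=0, b_5=14, b_6=0, b_7=5, b_8=1, b_9=8, b_10=1.
chi = sum (-1)^k b_k = -36

-36


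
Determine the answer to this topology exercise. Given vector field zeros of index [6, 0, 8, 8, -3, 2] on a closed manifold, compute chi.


Poincare-Hopf: chi(M) = sum of indices of zeros.
chi = (6) + (0) + (8) + (8) + (-3) + (2) = 21

21


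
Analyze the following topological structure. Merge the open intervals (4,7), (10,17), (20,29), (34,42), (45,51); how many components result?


Sort and merge overlapping open intervals.
Merged: (4,7), (10,17), (20,29), (34,42), (45,51).
Number of components = 5

5


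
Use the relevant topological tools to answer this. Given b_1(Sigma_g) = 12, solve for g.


For a closed orientable surface: b_1 = 2g.
12 = 2g
g = 12 / 2 = 6

6


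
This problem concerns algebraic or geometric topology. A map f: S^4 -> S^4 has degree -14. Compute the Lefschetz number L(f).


On S^4: L(f) = tr(f_0*) + (-1)^4 tr(f_4*) = 1 + (-1)^4 * deg(f).
L(f) = 1 + (-1)^4 * -14 = 1 + -14 = -13

-13


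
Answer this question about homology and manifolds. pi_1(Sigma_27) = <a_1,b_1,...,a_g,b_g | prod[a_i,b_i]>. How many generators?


Standard presentation: pi_1(Sigma_g) = <a_1,b_1,...,a_g,b_g | [a_1,b_1]...[a_g,b_g] = 1>.
Number of generators = 2g = 2*27 = 54

54


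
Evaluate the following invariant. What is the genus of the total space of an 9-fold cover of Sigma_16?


For an n-sheeted cover: chi(E) = n * chi(B).
chi(Sigma_16) = 2 - 2*16 = -30.
chi(E) = 9 * (-30) = -270.
genus(E) = (2 - chi(E))/2 = (2 - (-270))/2 = 272/2 = 136

136


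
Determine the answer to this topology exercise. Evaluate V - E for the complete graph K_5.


K_5: V = 5, E = C(5,2) = 10.
chi = V - E = 5 - 10 = -5

-5


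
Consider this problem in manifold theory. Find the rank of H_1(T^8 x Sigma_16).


pi_1(A x B) = pi_1(A) x pi_1(B); rank of abelianization = b_1.
b_1(T^8) = 8, b_1(Sigma_16) = 2*16 = 32.
b_1(product) = 8 + 32 = 40

40


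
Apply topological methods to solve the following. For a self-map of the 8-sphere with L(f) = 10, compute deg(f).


L(f) = 1 + (-1)^8 deg(f) on S^8.
10 = 1 + (-1)^8 * deg(f)
(-1)^8 * deg(f) = 9
deg(f) = 9

9


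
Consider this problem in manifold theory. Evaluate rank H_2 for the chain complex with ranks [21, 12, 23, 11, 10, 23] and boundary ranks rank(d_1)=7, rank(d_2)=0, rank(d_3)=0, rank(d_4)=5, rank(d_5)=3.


rank H_k = rank(ker d_k) - rank(im d_{k+1}).
rank(ker d_2) = rank(C_2) - rank(d_2) = 23 - 0 = 23.
rank(im d_{2+1}) = 0.
rank H_2 = 23 - 0 = 23

23


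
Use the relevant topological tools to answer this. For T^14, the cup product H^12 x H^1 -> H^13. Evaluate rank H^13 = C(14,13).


Cup product: H^p x H^q -> H^{p+q}; here p+q = 12+1 = 13.
rank H^k(T^n) = C(n,k).
C(14,13) = 14

14


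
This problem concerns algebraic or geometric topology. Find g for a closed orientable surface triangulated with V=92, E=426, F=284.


chi = V - E + F = 92 - 426 + 284 = -50
For orientable closed surface: chi = 2 - 2g, so g = (2 - chi)/2.
g = (2 - (-50)) / 2 = 52 / 2 = 26

26


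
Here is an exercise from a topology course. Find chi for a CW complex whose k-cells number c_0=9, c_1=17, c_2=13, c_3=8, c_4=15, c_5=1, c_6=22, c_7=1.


chi = sum_k (-1)^k c_k.
= (-1)^0*9 + (-1)^1*17 + (-1)^2*13 + (-1)^3*8 + (-1)^4*15 + (-1)^5*1 + (-1)^6*22 + (-1)^7*1
= (9) + (-17) + (13) + (-8) + (15) + (-1) + (22) + (-1)
= 32

32


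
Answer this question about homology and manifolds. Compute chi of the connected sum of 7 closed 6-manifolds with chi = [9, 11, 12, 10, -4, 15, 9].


For n-manifolds: chi(A#B) = chi(A) + chi(B) - chi(S^6).
chi(S^6) = 1 + (-1)^6 = 2.
chi(#) = (sum chi_i) - (7-1)*chi(S^6) = 62 - 6*2 = 50

50


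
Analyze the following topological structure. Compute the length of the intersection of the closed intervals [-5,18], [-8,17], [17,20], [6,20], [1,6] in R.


Intersection = [max(a_i), min(b_i)] = [17, 6].
Since 17 > 6, the intersection is empty.
Length = 0

0


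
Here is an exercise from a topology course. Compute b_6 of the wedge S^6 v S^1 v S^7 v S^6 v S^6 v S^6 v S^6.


For a wedge of spheres, H_k (k>0) is free on one generator per sphere of dimension k.
Spheres of dimension 6: count = 5.
b_6 = 5

5


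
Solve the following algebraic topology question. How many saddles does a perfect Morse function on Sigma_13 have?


A perfect Morse function has m_k = b_k.
For Sigma_13: b_0=1, b_1=2g=26, b_2=1.
Saddles m_1 = 2g = 26

26


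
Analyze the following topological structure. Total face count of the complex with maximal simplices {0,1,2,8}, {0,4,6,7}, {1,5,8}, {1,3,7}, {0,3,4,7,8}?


Each maximal simplex on m vertices has 2^m - 1 nonempty faces.
Take the union (dedupe shared faces).
Total distinct faces = 58

58


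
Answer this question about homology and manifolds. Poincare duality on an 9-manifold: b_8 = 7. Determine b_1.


Poincare duality for closed orientable n-manifolds: b_k = b_{n-k}.
Here n = 9, so b_1 = b_8 = 7

7


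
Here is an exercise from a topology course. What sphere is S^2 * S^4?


Join of spheres: S^m * S^n = S^{m+n+1}.
dim = 2 + 4 + 1 = 7

7


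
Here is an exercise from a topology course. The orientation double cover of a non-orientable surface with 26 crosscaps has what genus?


chi(N_26) = 2 - 26 = -24.
Double cover: chi(Sigma_g) = 2 * chi(N_26) = 2*(-24) = -48.
2 - 2g = -48, so g = (2 - (-48))/2 = 50/2 = 25

25


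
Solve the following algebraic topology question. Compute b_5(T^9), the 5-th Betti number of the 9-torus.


By the Kunneth formula, b_k(T^n) = C(n,k).
b_5(T^9) = C(9,5).
C(9,5) = 9!/(5!*4!) = 126

126


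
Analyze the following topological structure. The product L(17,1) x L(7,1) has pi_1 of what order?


pi_1(X x Y) = pi_1(X) x pi_1(Y).
pi_1(L(17,1)) = Z/17, pi_1(L(7,1)) = Z/7.
|Z/17 x Z/7| = 17 * 7 = 119

119


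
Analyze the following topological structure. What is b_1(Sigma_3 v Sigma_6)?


For a wedge: H_1(A v B) = H_1(A) + H_1(B).
b_1(Sigma_3) = 6, b_1(Sigma_6) = 12.
b_1 = 6 + 12 = 18

18


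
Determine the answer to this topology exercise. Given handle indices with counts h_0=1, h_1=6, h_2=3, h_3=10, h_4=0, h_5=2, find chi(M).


Handles of index k contribute (-1)^k to chi (same as CW cells).
chi = (1) + (-6) + (3) + (-10) + (0) + (-2) = -14

-14


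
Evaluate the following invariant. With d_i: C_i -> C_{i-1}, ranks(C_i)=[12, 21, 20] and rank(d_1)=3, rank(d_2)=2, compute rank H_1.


rank H_k = rank(ker d_k) - rank(im d_{k+1}).
rank(ker d_1) = rank(C_1) - rank(d_1) = 21 - 3 = 18.
rank(im d_{1+1}) = 2.
rank H_1 = 18 - 2 = 16

16


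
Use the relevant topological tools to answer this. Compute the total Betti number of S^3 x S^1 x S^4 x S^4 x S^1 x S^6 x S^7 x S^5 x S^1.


Total Betti number is multiplicative under products.
Each S^d (d>=1) has total Betti number 2.
There are 9 sphere factors.
Total = 2^9 = 512

512


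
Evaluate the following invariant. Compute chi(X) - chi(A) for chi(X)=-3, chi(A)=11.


Relative Euler characteristic: chi(X, A) = chi(X) - chi(A).
= -3 - (11) = -14

-14


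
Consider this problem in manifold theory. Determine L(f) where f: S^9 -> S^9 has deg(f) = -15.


On S^9: L(f) = tr(f_0*) + (-1)^9 tr(f_9*) = 1 + (-1)^9 * deg(f).
L(f) = 1 + (-1)^9 * -15 = 1 + 15 = 16

16


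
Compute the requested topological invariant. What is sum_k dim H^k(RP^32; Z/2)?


H^k(RP^32; Z/2) = Z/2 for each 0 <= k <= 32.
Total dimension = 32 + 1 = 33

33


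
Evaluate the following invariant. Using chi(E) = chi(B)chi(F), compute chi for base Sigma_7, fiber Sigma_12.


For a fiber bundle F -> E -> B (with CW structure): chi(E) = chi(B) * chi(F).
chi(Sigma_7) = -12, chi(Sigma_12) = -22.
chi(E) = (-12) * (-22) = 264

264


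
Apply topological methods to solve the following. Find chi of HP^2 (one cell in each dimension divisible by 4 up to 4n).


HP^2 has one cell in each dimension 0, 4, ..., 4*2 (2+1 cells, all even-dim).
chi = 2 + 1 = 3

3


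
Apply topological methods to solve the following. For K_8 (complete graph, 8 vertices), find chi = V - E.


K_8: V = 8, E = C(8,2) = 28.
chi = V - E = 8 - 28 = -20

-20


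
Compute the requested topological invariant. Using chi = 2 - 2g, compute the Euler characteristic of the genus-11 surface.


For a closed orientable surface of genus g: chi = 2 - 2g.
Here g = 11.
chi = 2 - 2*11 = 2 - 22 = -20

-20


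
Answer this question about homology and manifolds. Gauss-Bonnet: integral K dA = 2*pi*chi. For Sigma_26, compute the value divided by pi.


Gauss-Bonnet: integral K dA = 2*pi*chi(M).
chi(Sigma_26) = 2 - 2*26 = -50.
(integral K dA)/pi = 2*chi = 2*(-50) = -100

-100


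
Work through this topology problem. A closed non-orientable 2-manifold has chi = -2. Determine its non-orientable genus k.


chi = 2 - k for closed non-orientable surfaces with k crosscaps.
-2 = 2 - k
k = 2 - (-2) = 4

4


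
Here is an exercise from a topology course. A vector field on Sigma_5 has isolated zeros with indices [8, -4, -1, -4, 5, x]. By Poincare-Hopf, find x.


Poincare-Hopf: sum of indices = chi(M).
chi(Sigma_5) = 2 - 2*5 = -8.
Sum of known indices = 4.
x = chi - (sum known) = -8 - (4) = -12

-12


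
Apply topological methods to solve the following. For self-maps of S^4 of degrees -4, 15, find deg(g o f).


Degree is multiplicative under composition: deg(g o f) = deg(g) * deg(f).
= 15 * -4 = -60

-60


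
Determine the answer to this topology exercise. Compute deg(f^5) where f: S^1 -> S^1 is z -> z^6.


deg(f) = 6. Degree is multiplicative: deg(f^5) = (deg f)^5.
deg(f^5) = (6)^5 = 7776

7776


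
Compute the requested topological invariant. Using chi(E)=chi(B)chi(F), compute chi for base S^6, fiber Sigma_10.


chi(S^6) = 2 (n even), chi(Sigma_10) = 2 - 2*10 = -18.
chi(E) = 2 * (-18) = -36

-36


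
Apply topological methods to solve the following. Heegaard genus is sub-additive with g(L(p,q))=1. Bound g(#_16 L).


Heegaard genus satisfies g(A#B) <= g(A) + g(B).
Each lens space has g = 1.
Upper bound: 16 * 1 = 16

16


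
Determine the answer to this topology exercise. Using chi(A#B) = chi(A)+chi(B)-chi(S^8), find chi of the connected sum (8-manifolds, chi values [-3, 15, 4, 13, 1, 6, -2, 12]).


For n-manifolds: chi(A#B) = chi(A) + chi(B) - chi(S^8).
chi(S^8) = 1 + (-1)^8 = 2.
chi(#) = (sum chi_i) - (8-1)*chi(S^8) = 46 - 7*2 = 32

32


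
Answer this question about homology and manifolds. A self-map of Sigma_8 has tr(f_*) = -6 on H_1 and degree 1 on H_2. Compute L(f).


L(f) = tr(f_0*) - tr(f_1*) + tr(f_2*).
= 1 - (-6) + (1)
= 8

8


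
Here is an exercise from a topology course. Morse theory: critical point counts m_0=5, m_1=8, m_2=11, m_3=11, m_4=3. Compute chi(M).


Morse theory: chi(M) = sum_k (-1)^k m_k where m_k = #(index-k critical points).
= (5) + (-8) + (11) + (-11) + (3) = 0

0


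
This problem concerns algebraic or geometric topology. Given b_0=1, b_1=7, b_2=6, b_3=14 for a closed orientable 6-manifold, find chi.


By Poincare duality b_k = b_{6-k}, so full Betti numbers: b_0=1, b_1=7, b_2=6, b_3=14, b_4=6, b_5=7, b_6=1.
chi = sum (-1)^k b_k = -14

-14


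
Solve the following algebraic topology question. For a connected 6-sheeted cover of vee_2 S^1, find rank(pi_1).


Nielsen-Schreier: an index-n subgroup of F_r is free of rank 1 + n(r-1).
Equivalently: chi(cover) = n*chi(base); chi(vee_r S^1) = 1 - 2 = -1.
chi(E) = 6*(-1) = -6; rank = 1 - chi(E) = 1 - (-6) = 7.
rank = 1 + 6*(2-1) = 1 + 6 = 7

7


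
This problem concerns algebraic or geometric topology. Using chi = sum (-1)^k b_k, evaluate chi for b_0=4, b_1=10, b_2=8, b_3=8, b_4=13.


chi = sum_k (-1)^k b_k.
= (4) + (-10) + (8) + (-8) + (13)
= 7

7


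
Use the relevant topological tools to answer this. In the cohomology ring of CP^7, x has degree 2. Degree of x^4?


|x| = 2 in H^*(CP^n).
|x^4| = 4 * |x| = 4 * 2 = 8

8


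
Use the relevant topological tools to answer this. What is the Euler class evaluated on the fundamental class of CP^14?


For any closed oriented manifold, <e(TM),[M]> = chi(M).
chi(CP^14) = 14+1 = 15

15


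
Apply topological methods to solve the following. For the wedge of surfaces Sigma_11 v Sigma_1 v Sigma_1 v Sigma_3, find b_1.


For a wedge X v Y: reduced H_k(X v Y) = H_k(X) + H_k(Y).
Each Sigma_g contributes b_1 = 2g.
b_1 = 22 + 2 + 2 + 6 = 32

32


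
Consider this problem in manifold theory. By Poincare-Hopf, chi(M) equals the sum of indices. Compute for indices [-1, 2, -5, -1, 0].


Poincare-Hopf: chi(M) = sum of indices of zeros.
chi = (-1) + (2) + (-5) + (-1) + (0) = -5

-5


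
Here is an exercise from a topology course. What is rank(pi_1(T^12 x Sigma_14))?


pi_1(A x B) = pi_1(A) x pi_1(B); rank of abelianization = b_1.
b_1(T^12) = 12, b_1(Sigma_14) = 2*14 = 28.
b_1(product) = 12 + 28 = 40

40


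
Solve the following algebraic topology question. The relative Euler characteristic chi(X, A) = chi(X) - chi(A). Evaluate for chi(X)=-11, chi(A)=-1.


Relative Euler characteristic: chi(X, A) = chi(X) - chi(A).
= -11 - (-1) = -10

-10


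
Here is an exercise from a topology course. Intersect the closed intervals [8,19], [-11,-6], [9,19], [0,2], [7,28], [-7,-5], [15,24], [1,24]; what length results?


Intersection = [max(a_i), min(b_i)] = [15, -6].
Since 15 > -6, the intersection is empty.
Length = 0

0


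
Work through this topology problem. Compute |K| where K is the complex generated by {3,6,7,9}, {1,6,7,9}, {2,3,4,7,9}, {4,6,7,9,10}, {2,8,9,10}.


Each maximal simplex on m vertices has 2^m - 1 nonempty faces.
Take the union (dedupe shared faces).
Total distinct faces = 77

77


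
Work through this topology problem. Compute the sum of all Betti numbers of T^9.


b_k(T^9) = C(9,k), so the sum over k is sum_k C(9,k) = 2^9.
Total = 2^9 = 512

512


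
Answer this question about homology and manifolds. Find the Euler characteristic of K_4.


K_4: V = 4, E = C(4,2) = 6.
chi = V - E = 4 - 6 = -2

-2


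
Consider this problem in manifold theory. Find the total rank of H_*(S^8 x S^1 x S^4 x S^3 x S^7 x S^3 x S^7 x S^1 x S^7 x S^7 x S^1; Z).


Total Betti number is multiplicative under products.
Each S^d (d>=1) has total Betti number 2.
There are 11 sphere factors.
Total = 2^11 = 2048

2048


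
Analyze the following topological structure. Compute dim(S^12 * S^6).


Join of spheres: S^m * S^n = S^{m+n+1}.
dim = 12 + 6 + 1 = 19

19


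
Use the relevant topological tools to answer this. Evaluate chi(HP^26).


HP^26 has one cell in each dimension 0, 4, ..., 4*26 (26+1 cells, all even-dim).
chi = 26 + 1 = 27

27


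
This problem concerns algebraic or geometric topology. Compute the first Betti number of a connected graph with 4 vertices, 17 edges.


For a connected graph: rank(pi_1) = b_1 = E - V + 1 = 1 - chi.
chi = V - E = 4 - 17 = -13.
rank = 1 - (-13) = 17 - 4 + 1 = 14

14


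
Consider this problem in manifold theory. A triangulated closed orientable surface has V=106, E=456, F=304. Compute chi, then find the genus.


chi = V - E + F = 106 - 456 + 304 = -46
For orientable closed surface: chi = 2 - 2g, so g = (2 - chi)/2.
g = (2 - (-46)) / 2 = 48 / 2 = 24

24


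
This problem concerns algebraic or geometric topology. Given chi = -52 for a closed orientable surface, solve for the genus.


chi = 2 - 2g for closed orientable surfaces.
-52 = 2 - 2g
2g = 2 - (-52) = 54
g = 27

27
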